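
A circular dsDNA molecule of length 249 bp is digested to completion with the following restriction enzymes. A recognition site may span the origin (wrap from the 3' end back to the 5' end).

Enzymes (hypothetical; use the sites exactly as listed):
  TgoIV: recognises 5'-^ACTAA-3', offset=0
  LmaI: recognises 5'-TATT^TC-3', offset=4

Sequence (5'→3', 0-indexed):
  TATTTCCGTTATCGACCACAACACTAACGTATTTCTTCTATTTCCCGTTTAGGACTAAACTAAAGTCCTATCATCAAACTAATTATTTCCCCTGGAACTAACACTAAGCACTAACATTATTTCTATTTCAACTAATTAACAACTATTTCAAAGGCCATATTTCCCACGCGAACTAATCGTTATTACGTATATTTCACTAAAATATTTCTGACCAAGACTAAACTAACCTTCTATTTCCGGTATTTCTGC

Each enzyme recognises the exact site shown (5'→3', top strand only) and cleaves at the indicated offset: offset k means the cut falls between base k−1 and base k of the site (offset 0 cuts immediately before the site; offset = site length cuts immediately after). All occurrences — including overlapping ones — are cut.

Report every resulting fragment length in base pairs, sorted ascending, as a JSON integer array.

Site scan:
  TgoIV (ACTAA, off=0): starts [22, 53, 58, 77, 96, 102, 109, 130, 171, 195, 216, 221] → cuts [22, 53, 58, 77, 96, 102, 109, 130, 171, 195, 216, 221]
  LmaI (TATTTC, off=4): starts [0, 29, 38, 83, 117, 123, 143, 157, 189, 202, 231, 240] → cuts [4, 33, 42, 87, 121, 127, 147, 161, 193, 206, 235, 244]

All cut coordinates (distinct, sorted): [4, 22, 33, 42, 53, 58, 77, 87, 96, 102, 109, 121, 127, 130, 147, 161, 171, 193, 195, 206, 216, 221, 235, 244]

Fragments:
  4→22: 18 bp
  22→33: 11 bp
  33→42: 9 bp
  42→53: 11 bp
  53→58: 5 bp
  58→77: 19 bp
  77→87: 10 bp
  87→96: 9 bp
  96→102: 6 bp
  102→109: 7 bp
  109→121: 12 bp
  121→127: 6 bp
  127→130: 3 bp
  130→147: 17 bp
  147→161: 14 bp
  161→171: 10 bp
  171→193: 22 bp
  193→195: 2 bp
  195→206: 11 bp
  206→216: 10 bp
  216→221: 5 bp
  221→235: 14 bp
  235→244: 9 bp
  244→4 (wrap): 249-244+4 = 9 bp

[2,3,5,5,6,6,7,9,9,9,9,10,10,10,11,11,11,12,14,14,17,18,19,22]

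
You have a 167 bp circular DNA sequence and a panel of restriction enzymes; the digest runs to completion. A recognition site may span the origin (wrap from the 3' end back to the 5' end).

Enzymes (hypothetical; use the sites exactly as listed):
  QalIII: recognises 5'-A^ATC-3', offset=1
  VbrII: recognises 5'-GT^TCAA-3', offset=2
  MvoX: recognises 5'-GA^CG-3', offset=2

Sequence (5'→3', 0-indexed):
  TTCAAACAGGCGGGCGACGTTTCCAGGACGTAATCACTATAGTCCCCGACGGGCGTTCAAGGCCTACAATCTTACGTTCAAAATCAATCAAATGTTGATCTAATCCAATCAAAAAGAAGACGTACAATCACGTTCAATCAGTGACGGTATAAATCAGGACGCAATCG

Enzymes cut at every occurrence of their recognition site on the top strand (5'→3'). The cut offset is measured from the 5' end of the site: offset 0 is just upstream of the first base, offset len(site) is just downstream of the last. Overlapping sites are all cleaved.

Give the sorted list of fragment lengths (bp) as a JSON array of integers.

[3,4,4,4,5,5,5,6,7,7,7,8,8,9,11,12,13,16,16,17]

Scan for sites:
  QalIII (AATC, off=1): starts [31, 67, 81, 85, 101, 106, 125, 135, 151, 162] → cuts [32, 68, 82, 86, 102, 107, 126, 136, 152, 163]
  VbrII (GTTCAA, off=2): starts [54, 75, 131, 166] → cuts [1, 56, 77, 133]
  MvoX (GACG, off=2): starts [15, 26, 47, 118, 142, 157] → cuts [17, 28, 49, 120, 144, 159]

Pooled cuts: [1, 17, 28, 32, 49, 56, 68, 77, 82, 86, 102, 107, 120, 126, 133, 136, 144, 152, 159, 163]

Fragments:
  1→17: 16 bp
  17→28: 11 bp
  28→32: 4 bp
  32→49: 17 bp
  49→56: 7 bp
  56→68: 12 bp
  68→77: 9 bp
  77→82: 5 bp
  82→86: 4 bp
  86→102: 16 bp
  102→107: 5 bp
  107→120: 13 bp
  120→126: 6 bp
  126→133: 7 bp
  133→136: 3 bp
  136→144: 8 bp
  144→152: 8 bp
  152→159: 7 bp
  159→163: 4 bp
  163→1 (wrap): 167-163+1 = 5 bp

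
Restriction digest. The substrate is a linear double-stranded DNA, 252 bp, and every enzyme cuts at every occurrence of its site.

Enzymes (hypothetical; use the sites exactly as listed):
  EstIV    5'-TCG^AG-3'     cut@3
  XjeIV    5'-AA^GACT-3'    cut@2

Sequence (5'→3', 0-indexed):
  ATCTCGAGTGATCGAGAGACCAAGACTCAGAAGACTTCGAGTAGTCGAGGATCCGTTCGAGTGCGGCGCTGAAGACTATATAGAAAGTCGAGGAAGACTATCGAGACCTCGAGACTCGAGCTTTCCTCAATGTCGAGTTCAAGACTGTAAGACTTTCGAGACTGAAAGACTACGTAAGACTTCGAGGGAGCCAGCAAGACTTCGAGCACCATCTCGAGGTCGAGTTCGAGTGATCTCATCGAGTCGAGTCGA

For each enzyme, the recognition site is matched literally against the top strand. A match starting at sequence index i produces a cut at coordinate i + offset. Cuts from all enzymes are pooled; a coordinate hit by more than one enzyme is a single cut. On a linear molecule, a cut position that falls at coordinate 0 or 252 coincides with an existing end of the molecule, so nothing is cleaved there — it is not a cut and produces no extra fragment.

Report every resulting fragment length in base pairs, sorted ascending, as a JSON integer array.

Per-enzyme occurrences:
  EstIV TCGAG/3: at [3, 11, 36, 44, 56, 87, 100, 108, 115, 132, 155, 181, 201, 213, 219, 225, 238, 243] ⇒ [6, 14, 39, 47, 59, 90, 103, 111, 118, 135, 158, 184, 204, 216, 222, 228, 241, 246]
  XjeIV AAGACT/2: at [21, 30, 71, 93, 140, 148, 165, 175, 195] ⇒ [23, 32, 73, 95, 142, 150, 167, 177, 197]

All cut coordinates (distinct, sorted): [6, 14, 23, 32, 39, 47, 59, 73, 90, 95, 103, 111, 118, 135, 142, 150, 158, 167, 177, 184, 197, 204, 216, 222, 228, 241, 246]

Fragments:
  [0,6): 6 bp
  [6,14): 8 bp
  [14,23): 9 bp
  [23,32): 9 bp
  [32,39): 7 bp
  [39,47): 8 bp
  [47,59): 12 bp
  [59,73): 14 bp
  [73,90): 17 bp
  [90,95): 5 bp
  [95,103): 8 bp
  [103,111): 8 bp
  [111,118): 7 bp
  [118,135): 17 bp
  [135,142): 7 bp
  [142,150): 8 bp
  [150,158): 8 bp
  [158,167): 9 bp
  [167,177): 10 bp
  [177,184): 7 bp
  [184,197): 13 bp
  [197,204): 7 bp
  [204,216): 12 bp
  [216,222): 6 bp
  [222,228): 6 bp
  [228,241): 13 bp
  [241,246): 5 bp
  [246,252): 6 bp

[5,5,6,6,6,6,7,7,7,7,7,8,8,8,8,8,8,9,9,9,10,12,12,13,13,14,17,17]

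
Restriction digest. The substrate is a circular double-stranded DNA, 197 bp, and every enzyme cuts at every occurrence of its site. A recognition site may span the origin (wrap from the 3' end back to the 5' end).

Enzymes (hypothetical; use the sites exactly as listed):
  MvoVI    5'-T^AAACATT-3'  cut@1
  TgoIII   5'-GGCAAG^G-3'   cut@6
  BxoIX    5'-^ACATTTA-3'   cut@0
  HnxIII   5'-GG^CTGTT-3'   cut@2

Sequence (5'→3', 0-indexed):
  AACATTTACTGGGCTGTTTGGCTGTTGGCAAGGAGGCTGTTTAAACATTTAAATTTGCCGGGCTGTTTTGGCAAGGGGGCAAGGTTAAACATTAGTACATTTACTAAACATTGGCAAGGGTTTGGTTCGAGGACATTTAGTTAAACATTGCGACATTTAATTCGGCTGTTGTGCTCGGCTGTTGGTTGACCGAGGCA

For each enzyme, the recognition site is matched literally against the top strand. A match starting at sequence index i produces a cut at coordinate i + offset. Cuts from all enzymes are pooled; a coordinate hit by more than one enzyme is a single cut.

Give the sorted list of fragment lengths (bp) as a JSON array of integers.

Per-enzyme occurrences:
  MvoVI TAAACATT/1: at [41, 85, 104, 141] ⇒ [42, 86, 105, 142]
  TgoIII GGCAAGG/6: at [26, 69, 77, 112] ⇒ [32, 75, 83, 118]
  BxoIX ACATTTA/0: at [1, 44, 96, 132, 152] ⇒ [1, 44, 96, 132, 152]
  HnxIII GGCTGTT/2: at [11, 19, 34, 60, 163, 176] ⇒ [13, 21, 36, 62, 165, 178]

All cut coordinates (distinct, sorted): [1, 13, 21, 32, 36, 42, 44, 62, 75, 83, 86, 96, 105, 118, 132, 142, 152, 165, 178]

Fragment lengths:
  1→13: 12 bp
  13→21: 8 bp
  21→32: 11 bp
  32→36: 4 bp
  36→42: 6 bp
  42→44: 2 bp
  44→62: 18 bp
  62→75: 13 bp
  75→83: 8 bp
  83→86: 3 bp
  86→96: 10 bp
  96→105: 9 bp
  105→118: 13 bp
  118→132: 14 bp
  132→142: 10 bp
  142→152: 10 bp
  152→165: 13 bp
  165→178: 13 bp
  178→1 (wrap): 197-178+1 = 20 bp

[2,3,4,6,8,8,9,10,10,10,11,12,13,13,13,13,14,18,20]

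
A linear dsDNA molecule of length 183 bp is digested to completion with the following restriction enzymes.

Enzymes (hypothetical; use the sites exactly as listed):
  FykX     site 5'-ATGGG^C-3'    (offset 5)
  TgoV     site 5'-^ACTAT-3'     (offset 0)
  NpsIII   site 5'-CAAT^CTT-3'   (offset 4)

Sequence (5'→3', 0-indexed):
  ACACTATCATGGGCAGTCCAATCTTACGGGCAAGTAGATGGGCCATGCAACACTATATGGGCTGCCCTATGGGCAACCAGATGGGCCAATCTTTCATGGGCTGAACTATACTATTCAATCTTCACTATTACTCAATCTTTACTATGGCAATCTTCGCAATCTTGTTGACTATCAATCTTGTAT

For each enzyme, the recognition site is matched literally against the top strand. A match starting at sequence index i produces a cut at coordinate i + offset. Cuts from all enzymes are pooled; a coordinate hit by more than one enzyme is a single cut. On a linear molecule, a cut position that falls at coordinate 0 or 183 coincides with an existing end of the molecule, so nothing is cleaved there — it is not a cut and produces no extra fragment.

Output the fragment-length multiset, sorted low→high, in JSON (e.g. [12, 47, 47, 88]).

[2,4,4,4,5,5,7,7,9,9,9,9,10,10,10,11,11,12,12,13,20]

Site scan:
  FykX ATGGGC/5: at [8, 37, 56, 68, 80, 95] ⇒ [13, 42, 61, 73, 85, 100]
  TgoV ACTAT/0: at [2, 51, 104, 109, 123, 140, 167] ⇒ [2, 51, 104, 109, 123, 140, 167]
  NpsIII CAATCTT/4: at [18, 86, 115, 132, 147, 156, 172] ⇒ [22, 90, 119, 136, 151, 160, 176]

Pooled cuts: [2, 13, 22, 42, 51, 61, 73, 85, 90, 100, 104, 109, 119, 123, 136, 140, 151, 160, 167, 176]

Fragments:
  [0,2): 2 bp
  [2,13): 11 bp
  [13,22): 9 bp
  [22,42): 20 bp
  [42,51): 9 bp
  [51,61): 10 bp
  [61,73): 12 bp
  [73,85): 12 bp
  [85,90): 5 bp
  [90,100): 10 bp
  [100,104): 4 bp
  [104,109): 5 bp
  [109,119): 10 bp
  [119,123): 4 bp
  [123,136): 13 bp
  [136,140): 4 bp
  [140,151): 11 bp
  [151,160): 9 bp
  [160,167): 7 bp
  [167,176): 9 bp
  [176,183): 7 bp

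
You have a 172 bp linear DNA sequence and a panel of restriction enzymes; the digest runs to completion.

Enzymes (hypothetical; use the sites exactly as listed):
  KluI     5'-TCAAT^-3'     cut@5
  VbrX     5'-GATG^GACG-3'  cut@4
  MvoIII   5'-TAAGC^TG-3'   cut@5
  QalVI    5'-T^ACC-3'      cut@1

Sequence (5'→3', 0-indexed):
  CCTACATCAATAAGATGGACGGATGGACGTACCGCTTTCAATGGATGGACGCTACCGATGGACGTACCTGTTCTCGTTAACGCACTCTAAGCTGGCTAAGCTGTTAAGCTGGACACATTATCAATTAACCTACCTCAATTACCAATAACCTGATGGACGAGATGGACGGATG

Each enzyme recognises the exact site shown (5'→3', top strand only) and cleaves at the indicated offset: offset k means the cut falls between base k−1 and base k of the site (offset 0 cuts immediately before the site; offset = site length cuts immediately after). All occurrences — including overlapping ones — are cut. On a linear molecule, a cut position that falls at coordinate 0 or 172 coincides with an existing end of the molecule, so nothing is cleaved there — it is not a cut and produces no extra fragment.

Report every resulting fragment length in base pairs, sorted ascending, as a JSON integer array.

[1,5,5,5,6,6,6,7,8,8,8,8,9,9,11,12,15,16,27]

Per-enzyme occurrences:
  KluI (TCAAT, off=5): starts [6, 37, 120, 134] → cuts [11, 42, 125, 139]
  VbrX (GATGGACG, off=4): starts [13, 21, 43, 56, 151, 160] → cuts [17, 25, 47, 60, 155, 164]
  MvoIII (TAAGCTG, off=5): starts [87, 96, 104] → cuts [92, 101, 109]
  QalVI (TACC, off=1): starts [29, 52, 64, 130, 139] → cuts [30, 53, 65, 131, 140]

All cut coordinates (distinct, sorted): [11, 17, 25, 30, 42, 47, 53, 60, 65, 92, 101, 109, 125, 131, 139, 140, 155, 164]

Fragments:
  [0,11): 11 bp
  [11,17): 6 bp
  [17,25): 8 bp
  [25,30): 5 bp
  [30,42): 12 bp
  [42,47): 5 bp
  [47,53): 6 bp
  [53,60): 7 bp
  [60,65): 5 bp
  [65,92): 27 bp
  [92,101): 9 bp
  [101,109): 8 bp
  [109,125): 16 bp
  [125,131): 6 bp
  [131,139): 8 bp
  [139,140): 1 bp
  [140,155): 15 bp
  [155,164): 9 bp
  [164,172): 8 bp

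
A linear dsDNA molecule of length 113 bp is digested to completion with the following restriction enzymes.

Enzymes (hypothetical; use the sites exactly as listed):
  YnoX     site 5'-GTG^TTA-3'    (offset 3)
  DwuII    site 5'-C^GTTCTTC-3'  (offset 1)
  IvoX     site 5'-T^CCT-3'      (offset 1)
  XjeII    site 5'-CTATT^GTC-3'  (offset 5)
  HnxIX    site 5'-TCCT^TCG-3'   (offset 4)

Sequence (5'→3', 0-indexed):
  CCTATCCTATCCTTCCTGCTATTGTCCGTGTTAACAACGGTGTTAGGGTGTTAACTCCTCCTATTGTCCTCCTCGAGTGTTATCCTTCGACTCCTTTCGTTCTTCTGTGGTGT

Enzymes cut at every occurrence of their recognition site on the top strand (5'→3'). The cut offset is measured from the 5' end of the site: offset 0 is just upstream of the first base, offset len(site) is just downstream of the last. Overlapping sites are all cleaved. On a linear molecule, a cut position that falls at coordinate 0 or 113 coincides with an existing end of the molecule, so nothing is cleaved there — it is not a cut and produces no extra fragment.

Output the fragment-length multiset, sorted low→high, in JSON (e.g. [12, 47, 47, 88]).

[2,3,3,3,4,4,5,5,6,6,6,6,7,8,9,9,12,15]

Scan for sites:
  YnoX (GTGTTA, off=3): starts [27, 39, 47, 76] → cuts [30, 42, 50, 79]
  DwuII (CGTTCTTC, off=1): starts [97] → cuts [98]
  IvoX (TCCT, off=1): starts [4, 9, 13, 55, 58, 66, 69, 82, 91] → cuts [5, 10, 14, 56, 59, 67, 70, 83, 92]
  XjeII (CTATTGTC, off=5): starts [18, 60] → cuts [23, 65]
  HnxIX (TCCTTCG, off=4): starts [82] → cuts [86]

Pooled cuts: [5, 10, 14, 23, 30, 42, 50, 56, 59, 65, 67, 70, 79, 83, 86, 92, 98]

Fragments:
  [0,5): 5 bp
  [5,10): 5 bp
  [10,14): 4 bp
  [14,23): 9 bp
  [23,30): 7 bp
  [30,42): 12 bp
  [42,50): 8 bp
  [50,56): 6 bp
  [56,59): 3 bp
  [59,65): 6 bp
  [65,67): 2 bp
  [67,70): 3 bp
  [70,79): 9 bp
  [79,83): 4 bp
  [83,86): 3 bp
  [86,92): 6 bp
  [92,98): 6 bp
  [98,113): 15 bp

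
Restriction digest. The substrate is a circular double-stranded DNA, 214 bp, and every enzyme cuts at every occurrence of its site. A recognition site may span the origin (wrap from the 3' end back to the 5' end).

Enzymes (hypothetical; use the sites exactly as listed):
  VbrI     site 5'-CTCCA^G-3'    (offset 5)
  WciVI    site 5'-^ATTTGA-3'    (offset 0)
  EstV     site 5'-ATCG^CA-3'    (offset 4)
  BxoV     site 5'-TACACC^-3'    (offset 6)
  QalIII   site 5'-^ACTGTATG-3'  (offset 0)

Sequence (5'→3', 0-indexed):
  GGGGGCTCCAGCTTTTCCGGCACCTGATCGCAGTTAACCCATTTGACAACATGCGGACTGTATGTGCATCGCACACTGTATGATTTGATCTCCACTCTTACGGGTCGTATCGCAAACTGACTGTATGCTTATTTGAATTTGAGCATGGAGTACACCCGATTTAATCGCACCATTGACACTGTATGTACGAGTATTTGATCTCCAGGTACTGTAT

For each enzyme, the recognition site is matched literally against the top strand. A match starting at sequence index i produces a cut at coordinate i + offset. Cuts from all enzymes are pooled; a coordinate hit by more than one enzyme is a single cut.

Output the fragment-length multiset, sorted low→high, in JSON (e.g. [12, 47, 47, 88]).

[3,3,6,7,8,10,10,11,11,12,15,15,16,17,20,20,30]

Per-enzyme occurrences:
  VbrI (CTCCAG, off=5): starts [5, 199] → cuts [10, 204]
  WciVI (ATTTGA, off=0): starts [40, 82, 130, 136, 192] → cuts [40, 82, 130, 136, 192]
  EstV (ATCGCA, off=4): starts [26, 67, 108, 163] → cuts [30, 71, 112, 167]
  BxoV (TACACC, off=6): starts [150] → cuts [156]
  QalIII (ACTGTATG, off=0): starts [56, 74, 119, 177, 207] → cuts [56, 74, 119, 177, 207]

Pooled cuts: [10, 30, 40, 56, 71, 74, 82, 112, 119, 130, 136, 156, 167, 177, 192, 204, 207]

Fragments:
  10→30: 20 bp
  30→40: 10 bp
  40→56: 16 bp
  56→71: 15 bp
  71→74: 3 bp
  74→82: 8 bp
  82→112: 30 bp
  112→119: 7 bp
  119→130: 11 bp
  130→136: 6 bp
  136→156: 20 bp
  156→167: 11 bp
  167→177: 10 bp
  177→192: 15 bp
  192→204: 12 bp
  204→207: 3 bp
  207→10 (wrap): 214-207+10 = 17 bp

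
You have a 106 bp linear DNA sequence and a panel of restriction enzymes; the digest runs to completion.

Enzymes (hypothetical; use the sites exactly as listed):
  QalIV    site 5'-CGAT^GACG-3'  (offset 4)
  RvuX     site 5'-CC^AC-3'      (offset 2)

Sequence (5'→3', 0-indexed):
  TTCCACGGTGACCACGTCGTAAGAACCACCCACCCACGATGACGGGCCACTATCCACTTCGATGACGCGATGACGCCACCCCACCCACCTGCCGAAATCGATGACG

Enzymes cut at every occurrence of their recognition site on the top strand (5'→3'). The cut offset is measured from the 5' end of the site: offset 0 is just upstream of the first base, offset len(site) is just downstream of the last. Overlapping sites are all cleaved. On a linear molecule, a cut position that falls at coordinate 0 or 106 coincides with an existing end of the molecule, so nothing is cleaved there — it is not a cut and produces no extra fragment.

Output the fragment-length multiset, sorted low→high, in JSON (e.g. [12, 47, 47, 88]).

Per-enzyme occurrences:
  QalIV (CGATGACG, off=4): starts [36, 59, 67, 98] → cuts [40, 63, 71, 102]
  RvuX (CCAC, off=2): starts [2, 11, 25, 29, 33, 46, 53, 75, 80, 84] → cuts [4, 13, 27, 31, 35, 48, 55, 77, 82, 86]

Pooled cuts: [4, 13, 27, 31, 35, 40, 48, 55, 63, 71, 77, 82, 86, 102]

Fragments:
  [0,4): 4 bp
  [4,13): 9 bp
  [13,27): 14 bp
  [27,31): 4 bp
  [31,35): 4 bp
  [35,40): 5 bp
  [40,48): 8 bp
  [48,55): 7 bp
  [55,63): 8 bp
  [63,71): 8 bp
  [71,77): 6 bp
  [77,82): 5 bp
  [82,86): 4 bp
  [86,102): 16 bp
  [102,106): 4 bp

[4,4,4,4,4,5,5,6,7,8,8,8,9,14,16]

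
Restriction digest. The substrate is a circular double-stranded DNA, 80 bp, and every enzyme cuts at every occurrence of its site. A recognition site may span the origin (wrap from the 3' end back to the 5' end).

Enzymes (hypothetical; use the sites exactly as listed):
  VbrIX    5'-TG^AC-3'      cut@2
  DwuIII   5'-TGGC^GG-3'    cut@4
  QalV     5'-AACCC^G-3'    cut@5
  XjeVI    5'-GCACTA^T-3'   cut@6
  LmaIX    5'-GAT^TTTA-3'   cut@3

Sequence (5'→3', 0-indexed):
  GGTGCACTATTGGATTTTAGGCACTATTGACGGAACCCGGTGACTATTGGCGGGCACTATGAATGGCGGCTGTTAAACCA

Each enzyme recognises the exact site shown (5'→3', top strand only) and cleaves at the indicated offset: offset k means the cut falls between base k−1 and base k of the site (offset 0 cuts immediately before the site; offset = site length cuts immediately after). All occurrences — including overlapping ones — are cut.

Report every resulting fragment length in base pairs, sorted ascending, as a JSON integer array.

[3,4,6,8,8,9,9,11,22]

Scan for sites:
  VbrIX TGAC/2: at [27, 40] ⇒ [29, 42]
  DwuIII TGGCGG/4: at [47, 63] ⇒ [51, 67]
  QalV AACCCG/5: at [33] ⇒ [38]
  XjeVI GCACTAT/6: at [3, 20, 53] ⇒ [9, 26, 59]
  LmaIX GATTTTA/3: at [12] ⇒ [15]

Pooled cuts: [9, 15, 26, 29, 38, 42, 51, 59, 67]

Fragments:
  9→15: 6 bp
  15→26: 11 bp
  26→29: 3 bp
  29→38: 9 bp
  38→42: 4 bp
  42→51: 9 bp
  51→59: 8 bp
  59→67: 8 bp
  67→9 (wrap): 80-67+9 = 22 bp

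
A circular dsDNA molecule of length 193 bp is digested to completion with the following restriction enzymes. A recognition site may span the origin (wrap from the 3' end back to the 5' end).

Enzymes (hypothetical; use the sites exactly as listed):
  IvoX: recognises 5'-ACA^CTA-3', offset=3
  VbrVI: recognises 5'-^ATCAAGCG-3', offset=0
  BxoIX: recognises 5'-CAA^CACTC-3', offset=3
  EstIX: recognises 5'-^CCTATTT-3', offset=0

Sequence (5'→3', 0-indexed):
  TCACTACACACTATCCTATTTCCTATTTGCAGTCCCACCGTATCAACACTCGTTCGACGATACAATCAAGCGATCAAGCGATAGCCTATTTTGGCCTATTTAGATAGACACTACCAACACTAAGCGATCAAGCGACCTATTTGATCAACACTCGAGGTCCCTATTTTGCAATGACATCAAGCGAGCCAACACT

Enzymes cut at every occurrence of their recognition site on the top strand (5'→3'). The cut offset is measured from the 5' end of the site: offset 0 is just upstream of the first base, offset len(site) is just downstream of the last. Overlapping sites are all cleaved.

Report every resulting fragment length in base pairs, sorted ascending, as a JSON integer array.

Scan for sites:
  IvoX ACACTA/3: at [7, 107, 116] ⇒ [10, 110, 119]
  VbrVI ATCAAGCG/0: at [64, 72, 126, 175] ⇒ [64, 72, 126, 175]
  BxoIX CAACACTC/3: at [43, 145] ⇒ [46, 148]
  EstIX CCTATTT/0: at [14, 21, 84, 94, 135, 159] ⇒ [14, 21, 84, 94, 135, 159]

Pooled cuts: [10, 14, 21, 46, 64, 72, 84, 94, 110, 119, 126, 135, 148, 159, 175]

Fragments:
  10→14: 4 bp
  14→21: 7 bp
  21→46: 25 bp
  46→64: 18 bp
  64→72: 8 bp
  72→84: 12 bp
  84→94: 10 bp
  94→110: 16 bp
  110→119: 9 bp
  119→126: 7 bp
  126→135: 9 bp
  135→148: 13 bp
  148→159: 11 bp
  159→175: 16 bp
  175→10 (wrap): 193-175+10 = 28 bp

[4,7,7,8,9,9,10,11,12,13,16,16,18,25,28]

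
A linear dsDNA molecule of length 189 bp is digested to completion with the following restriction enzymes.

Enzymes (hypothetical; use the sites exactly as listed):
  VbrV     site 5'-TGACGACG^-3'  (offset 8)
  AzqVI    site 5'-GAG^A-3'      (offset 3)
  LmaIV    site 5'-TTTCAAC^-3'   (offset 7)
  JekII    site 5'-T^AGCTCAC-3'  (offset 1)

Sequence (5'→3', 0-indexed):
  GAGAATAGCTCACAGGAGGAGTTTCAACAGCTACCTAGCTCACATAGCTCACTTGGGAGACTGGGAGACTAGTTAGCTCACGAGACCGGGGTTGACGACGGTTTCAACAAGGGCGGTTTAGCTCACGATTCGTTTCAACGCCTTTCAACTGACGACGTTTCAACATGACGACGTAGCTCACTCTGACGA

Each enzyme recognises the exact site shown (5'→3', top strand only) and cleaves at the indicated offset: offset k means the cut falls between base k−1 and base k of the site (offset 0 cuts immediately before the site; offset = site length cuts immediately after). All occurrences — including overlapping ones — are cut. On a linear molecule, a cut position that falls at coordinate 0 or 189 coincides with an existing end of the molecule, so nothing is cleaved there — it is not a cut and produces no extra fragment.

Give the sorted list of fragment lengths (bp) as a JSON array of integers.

Site scan:
  VbrV (TGACGACG, off=8): starts [92, 149, 165] → cuts [100, 157, 173]
  AzqVI (GAGA, off=3): starts [0, 56, 64, 81] → cuts [3, 59, 67, 84]
  LmaIV (TTTCAAC, off=7): starts [21, 101, 132, 142, 157] → cuts [28, 108, 139, 149, 164]
  JekII (TAGCTCAC, off=1): starts [5, 35, 44, 73, 118, 173] → cuts [6, 36, 45, 74, 119, 174]

All cut coordinates (distinct, sorted): [3, 6, 28, 36, 45, 59, 67, 74, 84, 100, 108, 119, 139, 149, 157, 164, 173, 174]

Fragments:
  [0,3): 3 bp
  [3,6): 3 bp
  [6,28): 22 bp
  [28,36): 8 bp
  [36,45): 9 bp
  [45,59): 14 bp
  [59,67): 8 bp
  [67,74): 7 bp
  [74,84): 10 bp
  [84,100): 16 bp
  [100,108): 8 bp
  [108,119): 11 bp
  [119,139): 20 bp
  [139,149): 10 bp
  [149,157): 8 bp
  [157,164): 7 bp
  [164,173): 9 bp
  [173,174): 1 bp
  [174,189): 15 bp

[1,3,3,7,7,8,8,8,8,9,9,10,10,11,14,15,16,20,22]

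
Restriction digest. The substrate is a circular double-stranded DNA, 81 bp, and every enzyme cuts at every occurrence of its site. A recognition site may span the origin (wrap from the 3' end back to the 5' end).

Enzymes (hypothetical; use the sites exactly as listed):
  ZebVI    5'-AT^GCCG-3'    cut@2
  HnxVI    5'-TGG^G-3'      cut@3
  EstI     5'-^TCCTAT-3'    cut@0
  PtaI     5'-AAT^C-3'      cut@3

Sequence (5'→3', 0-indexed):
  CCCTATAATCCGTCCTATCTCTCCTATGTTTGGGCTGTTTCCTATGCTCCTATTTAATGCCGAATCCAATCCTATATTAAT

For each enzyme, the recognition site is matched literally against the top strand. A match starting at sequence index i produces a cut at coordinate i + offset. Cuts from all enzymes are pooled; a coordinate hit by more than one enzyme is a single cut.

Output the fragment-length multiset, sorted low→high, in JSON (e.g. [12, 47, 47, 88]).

Per-enzyme occurrences:
  ZebVI (ATGCCG, off=2): starts [56] → cuts [58]
  HnxVI (TGGG, off=3): starts [30] → cuts [33]
  EstI (TCCTAT, off=0): starts [12, 21, 39, 47, 69] → cuts [12, 21, 39, 47, 69]
  PtaI (AATC, off=3): starts [6, 62, 67, 78] → cuts [0, 9, 65, 70]

All cut coordinates (distinct, sorted): [0, 9, 12, 21, 33, 39, 47, 58, 65, 69, 70]

Fragment lengths:
  0→9: 9 bp
  9→12: 3 bp
  12→21: 9 bp
  21→33: 12 bp
  33→39: 6 bp
  39→47: 8 bp
  47→58: 11 bp
  58→65: 7 bp
  65→69: 4 bp
  69→70: 1 bp
  70→0 (wrap): 81-70+0 = 11 bp

[1,3,4,6,7,8,9,9,11,11,12]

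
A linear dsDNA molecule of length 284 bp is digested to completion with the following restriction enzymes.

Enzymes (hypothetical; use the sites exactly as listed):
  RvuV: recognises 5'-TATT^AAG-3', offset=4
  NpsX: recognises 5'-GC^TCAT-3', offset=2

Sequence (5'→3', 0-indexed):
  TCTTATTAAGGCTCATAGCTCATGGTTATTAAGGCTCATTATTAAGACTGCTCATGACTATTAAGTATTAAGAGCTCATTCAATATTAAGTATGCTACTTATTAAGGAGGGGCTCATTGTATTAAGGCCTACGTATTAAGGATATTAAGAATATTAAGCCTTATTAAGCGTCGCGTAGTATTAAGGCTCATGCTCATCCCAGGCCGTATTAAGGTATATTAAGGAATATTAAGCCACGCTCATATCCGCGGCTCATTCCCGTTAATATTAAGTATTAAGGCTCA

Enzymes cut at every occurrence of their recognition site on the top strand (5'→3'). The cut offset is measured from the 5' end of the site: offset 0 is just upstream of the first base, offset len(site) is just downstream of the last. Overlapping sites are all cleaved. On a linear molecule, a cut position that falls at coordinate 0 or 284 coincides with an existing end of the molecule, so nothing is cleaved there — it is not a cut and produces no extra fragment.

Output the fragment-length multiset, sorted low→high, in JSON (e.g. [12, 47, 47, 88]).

Per-enzyme occurrences:
  RvuV TATTAAG/4: at [3, 26, 39, 58, 65, 83, 99, 119, 133, 142, 151, 161, 178, 206, 216, 226, 265, 272] ⇒ [7, 30, 43, 62, 69, 87, 103, 123, 137, 146, 155, 165, 182, 210, 220, 230, 269, 276]
  NpsX GCTCAT/2: at [10, 17, 33, 49, 73, 111, 185, 191, 237, 250] ⇒ [12, 19, 35, 51, 75, 113, 187, 193, 239, 252]

All cut coordinates (distinct, sorted): [7, 12, 19, 30, 35, 43, 51, 62, 69, 75, 87, 103, 113, 123, 137, 146, 155, 165, 182, 187, 193, 210, 220, 230, 239, 252, 269, 276]

Fragments:
  [0,7): 7 bp
  [7,12): 5 bp
  [12,19): 7 bp
  [19,30): 11 bp
  [30,35): 5 bp
  [35,43): 8 bp
  [43,51): 8 bp
  [51,62): 11 bp
  [62,69): 7 bp
  [69,75): 6 bp
  [75,87): 12 bp
  [87,103): 16 bp
  [103,113): 10 bp
  [113,123): 10 bp
  [123,137): 14 bp
  [137,146): 9 bp
  [146,155): 9 bp
  [155,165): 10 bp
  [165,182): 17 bp
  [182,187): 5 bp
  [187,193): 6 bp
  [193,210): 17 bp
  [210,220): 10 bp
  [220,230): 10 bp
  [230,239): 9 bp
  [239,252): 13 bp
  [252,269): 17 bp
  [269,276): 7 bp
  [276,284): 8 bp

[5,5,5,6,6,7,7,7,7,8,8,8,9,9,9,10,10,10,10,10,11,11,12,13,14,16,17,17,17]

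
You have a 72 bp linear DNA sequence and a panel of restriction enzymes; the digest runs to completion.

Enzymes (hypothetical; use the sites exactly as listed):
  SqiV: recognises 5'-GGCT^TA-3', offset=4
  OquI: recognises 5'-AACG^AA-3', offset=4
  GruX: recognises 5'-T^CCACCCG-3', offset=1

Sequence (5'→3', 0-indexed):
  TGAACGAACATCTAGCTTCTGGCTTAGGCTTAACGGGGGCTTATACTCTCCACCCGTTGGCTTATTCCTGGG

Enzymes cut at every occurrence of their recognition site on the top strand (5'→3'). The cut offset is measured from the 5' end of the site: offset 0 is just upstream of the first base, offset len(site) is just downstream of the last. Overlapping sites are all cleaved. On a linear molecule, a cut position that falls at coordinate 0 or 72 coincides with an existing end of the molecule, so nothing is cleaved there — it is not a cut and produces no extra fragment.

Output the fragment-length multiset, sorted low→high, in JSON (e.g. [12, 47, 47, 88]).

[6,6,8,10,11,13,18]

Scan for sites:
  SqiV GGCTTA/4: at [20, 26, 37, 58] ⇒ [24, 30, 41, 62]
  OquI AACGAA/4: at [2] ⇒ [6]
  GruX TCCACCCG/1: at [48] ⇒ [49]

Pooled cuts: [6, 24, 30, 41, 49, 62]

Fragments:
  [0,6): 6 bp
  [6,24): 18 bp
  [24,30): 6 bp
  [30,41): 11 bp
  [41,49): 8 bp
  [49,62): 13 bp
  [62,72): 10 bp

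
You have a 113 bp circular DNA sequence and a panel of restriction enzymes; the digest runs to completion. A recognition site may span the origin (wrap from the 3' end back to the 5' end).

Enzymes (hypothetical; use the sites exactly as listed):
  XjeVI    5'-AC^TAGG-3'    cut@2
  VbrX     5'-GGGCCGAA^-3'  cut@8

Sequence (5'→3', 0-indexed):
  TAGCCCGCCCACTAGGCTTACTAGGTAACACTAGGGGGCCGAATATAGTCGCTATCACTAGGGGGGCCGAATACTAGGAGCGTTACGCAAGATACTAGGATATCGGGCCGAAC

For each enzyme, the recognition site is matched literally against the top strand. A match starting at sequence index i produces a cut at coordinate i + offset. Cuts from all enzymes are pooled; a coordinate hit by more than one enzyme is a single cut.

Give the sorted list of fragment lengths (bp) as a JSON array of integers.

Scan for sites:
  XjeVI (ACTAGG, off=2): starts [10, 19, 29, 56, 72, 93] → cuts [12, 21, 31, 58, 74, 95]
  VbrX (GGGCCGAA, off=8): starts [35, 63, 104] → cuts [43, 71, 112]

Pooled cuts: [12, 21, 31, 43, 58, 71, 74, 95, 112]

Fragment lengths:
  12→21: 9 bp
  21→31: 10 bp
  31→43: 12 bp
  43→58: 15 bp
  58→71: 13 bp
  71→74: 3 bp
  74→95: 21 bp
  95→112: 17 bp
  112→12 (wrap): 113-112+12 = 13 bp

[3,9,10,12,13,13,15,17,21]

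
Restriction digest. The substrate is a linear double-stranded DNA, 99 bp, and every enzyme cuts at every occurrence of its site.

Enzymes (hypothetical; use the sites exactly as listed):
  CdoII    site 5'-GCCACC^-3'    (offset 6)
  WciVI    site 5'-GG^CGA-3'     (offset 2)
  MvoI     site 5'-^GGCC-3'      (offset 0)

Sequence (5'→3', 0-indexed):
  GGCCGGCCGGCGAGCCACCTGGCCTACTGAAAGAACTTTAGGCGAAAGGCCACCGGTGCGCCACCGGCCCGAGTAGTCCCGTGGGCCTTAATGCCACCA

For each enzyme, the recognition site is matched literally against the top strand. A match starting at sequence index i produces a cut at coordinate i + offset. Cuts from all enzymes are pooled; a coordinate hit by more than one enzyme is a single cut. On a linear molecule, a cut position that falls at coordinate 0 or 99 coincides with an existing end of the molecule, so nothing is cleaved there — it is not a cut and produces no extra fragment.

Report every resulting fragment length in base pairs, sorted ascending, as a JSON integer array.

[1,1,4,5,6,7,9,11,15,18,22]

Scan for sites:
  CdoII GCCACC/6: at [13, 48, 59, 92] ⇒ [19, 54, 65, 98]
  WciVI GGCGA/2: at [8, 40] ⇒ [10, 42]
  MvoI GGCC/0: at [0, 4, 20, 47, 65, 83] ⇒ [4, 20, 47, 65, 83] (position 0 is a terminus of the linear molecule — no cut)

All cut coordinates (distinct, sorted): [4, 10, 19, 20, 42, 47, 54, 65, 83, 98]

Fragment lengths:
  [0,4): 4 bp
  [4,10): 6 bp
  [10,19): 9 bp
  [19,20): 1 bp
  [20,42): 22 bp
  [42,47): 5 bp
  [47,54): 7 bp
  [54,65): 11 bp
  [65,83): 18 bp
  [83,98): 15 bp
  [98,99): 1 bp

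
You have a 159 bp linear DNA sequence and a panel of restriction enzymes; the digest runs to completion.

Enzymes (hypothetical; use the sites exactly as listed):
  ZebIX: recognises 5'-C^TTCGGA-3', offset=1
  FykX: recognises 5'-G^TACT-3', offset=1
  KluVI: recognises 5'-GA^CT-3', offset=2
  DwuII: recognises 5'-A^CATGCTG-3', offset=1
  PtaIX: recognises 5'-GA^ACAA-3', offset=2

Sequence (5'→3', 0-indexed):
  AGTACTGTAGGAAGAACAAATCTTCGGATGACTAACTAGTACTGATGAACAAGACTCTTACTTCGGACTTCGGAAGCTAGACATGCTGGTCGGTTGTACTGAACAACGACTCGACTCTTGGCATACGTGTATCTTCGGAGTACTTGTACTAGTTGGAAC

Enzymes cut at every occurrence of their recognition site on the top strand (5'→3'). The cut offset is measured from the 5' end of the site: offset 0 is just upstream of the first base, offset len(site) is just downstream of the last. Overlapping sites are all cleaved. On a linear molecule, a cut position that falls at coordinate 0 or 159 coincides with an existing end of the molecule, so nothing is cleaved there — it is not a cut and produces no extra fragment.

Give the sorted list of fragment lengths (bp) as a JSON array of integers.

Site scan:
  ZebIX (CTTCGGA, off=1): starts [21, 60, 67, 132] → cuts [22, 61, 68, 133]
  FykX (GTACT, off=1): starts [1, 38, 95, 139, 145] → cuts [2, 39, 96, 140, 146]
  KluVI (GACT, off=2): starts [29, 52, 65, 107, 112] → cuts [31, 54, 67, 109, 114]
  DwuII (ACATGCTG, off=1): starts [80] → cuts [81]
  PtaIX (GAACAA, off=2): starts [13, 46, 100] → cuts [15, 48, 102]

Pooled cuts: [2, 15, 22, 31, 39, 48, 54, 61, 67, 68, 81, 96, 102, 109, 114, 133, 140, 146]

Fragment lengths:
  [0,2): 2 bp
  [2,15): 13 bp
  [15,22): 7 bp
  [22,31): 9 bp
  [31,39): 8 bp
  [39,48): 9 bp
  [48,54): 6 bp
  [54,61): 7 bp
  [61,67): 6 bp
  [67,68): 1 bp
  [68,81): 13 bp
  [81,96): 15 bp
  [96,102): 6 bp
  [102,109): 7 bp
  [109,114): 5 bp
  [114,133): 19 bp
  [133,140): 7 bp
  [140,146): 6 bp
  [146,159): 13 bp

[1,2,5,6,6,6,6,7,7,7,7,8,9,9,13,13,13,15,19]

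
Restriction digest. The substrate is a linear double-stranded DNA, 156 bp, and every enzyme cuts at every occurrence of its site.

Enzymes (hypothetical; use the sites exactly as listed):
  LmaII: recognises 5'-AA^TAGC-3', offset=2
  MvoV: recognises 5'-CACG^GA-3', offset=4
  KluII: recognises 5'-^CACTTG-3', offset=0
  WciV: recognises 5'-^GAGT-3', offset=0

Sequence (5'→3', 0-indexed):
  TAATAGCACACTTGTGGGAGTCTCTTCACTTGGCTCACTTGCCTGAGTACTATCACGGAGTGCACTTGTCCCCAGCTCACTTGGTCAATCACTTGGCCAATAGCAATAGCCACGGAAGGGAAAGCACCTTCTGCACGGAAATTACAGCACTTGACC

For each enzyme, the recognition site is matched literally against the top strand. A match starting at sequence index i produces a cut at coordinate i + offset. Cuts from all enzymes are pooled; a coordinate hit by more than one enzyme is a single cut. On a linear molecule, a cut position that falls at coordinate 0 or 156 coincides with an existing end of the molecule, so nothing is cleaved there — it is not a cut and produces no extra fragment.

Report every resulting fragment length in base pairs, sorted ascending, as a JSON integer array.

[3,5,5,6,8,9,9,9,9,9,10,11,12,13,15,23]

Per-enzyme occurrences:
  LmaII (AATAGC, off=2): starts [1, 98, 104] → cuts [3, 100, 106]
  MvoV (CACGGA, off=4): starts [53, 110, 133] → cuts [57, 114, 137]
  KluII (CACTTG, off=0): starts [8, 26, 35, 62, 77, 89, 147] → cuts [8, 26, 35, 62, 77, 89, 147]
  WciV (GAGT, off=0): starts [17, 44, 57] → cuts [17, 44, 57]

All cut coordinates (distinct, sorted): [3, 8, 17, 26, 35, 44, 57, 62, 77, 89, 100, 106, 114, 137, 147]

Fragments:
  [0,3): 3 bp
  [3,8): 5 bp
  [8,17): 9 bp
  [17,26): 9 bp
  [26,35): 9 bp
  [35,44): 9 bp
  [44,57): 13 bp
  [57,62): 5 bp
  [62,77): 15 bp
  [77,89): 12 bp
  [89,100): 11 bp
  [100,106): 6 bp
  [106,114): 8 bp
  [114,137): 23 bp
  [137,147): 10 bp
  [147,156): 9 bp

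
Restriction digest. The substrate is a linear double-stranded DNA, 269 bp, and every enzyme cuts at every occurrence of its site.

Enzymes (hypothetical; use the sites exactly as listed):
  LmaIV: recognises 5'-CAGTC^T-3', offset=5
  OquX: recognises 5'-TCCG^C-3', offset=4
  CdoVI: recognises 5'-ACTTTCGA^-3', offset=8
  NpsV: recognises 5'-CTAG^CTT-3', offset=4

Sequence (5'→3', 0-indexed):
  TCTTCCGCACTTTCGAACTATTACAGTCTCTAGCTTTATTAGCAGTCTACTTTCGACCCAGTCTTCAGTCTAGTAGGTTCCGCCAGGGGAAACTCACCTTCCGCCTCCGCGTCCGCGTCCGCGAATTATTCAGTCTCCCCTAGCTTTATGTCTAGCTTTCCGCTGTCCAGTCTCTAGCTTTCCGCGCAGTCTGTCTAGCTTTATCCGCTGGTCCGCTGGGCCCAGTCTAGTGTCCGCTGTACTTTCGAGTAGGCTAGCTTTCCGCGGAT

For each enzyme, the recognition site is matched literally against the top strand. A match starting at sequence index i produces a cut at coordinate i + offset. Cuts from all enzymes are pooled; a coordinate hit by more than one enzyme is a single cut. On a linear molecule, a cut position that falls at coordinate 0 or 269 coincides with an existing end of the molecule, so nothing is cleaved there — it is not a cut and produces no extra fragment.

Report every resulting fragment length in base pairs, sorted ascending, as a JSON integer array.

[5,5,5,6,6,6,7,7,7,7,7,7,7,7,8,8,9,9,9,9,9,10,12,12,12,12,12,14,14,21]

Scan for sites:
  LmaIV (CAGTCT, off=5): starts [23, 42, 58, 65, 130, 167, 186, 222] → cuts [28, 47, 63, 70, 135, 172, 191, 227]
  OquX (TCCGC, off=4): starts [3, 78, 99, 105, 111, 117, 158, 180, 203, 211, 232, 260] → cuts [7, 82, 103, 109, 115, 121, 162, 184, 207, 215, 236, 264]
  CdoVI (ACTTTCGA, off=8): starts [8, 48, 240] → cuts [16, 56, 248]
  NpsV (CTAGCTT, off=4): starts [29, 139, 151, 173, 194, 253] → cuts [33, 143, 155, 177, 198, 257]

Pooled cuts: [7, 16, 28, 33, 47, 56, 63, 70, 82, 103, 109, 115, 121, 135, 143, 155, 162, 172, 177, 184, 191, 198, 207, 215, 227, 236, 248, 257, 264]

Fragment lengths:
  [0,7): 7 bp
  [7,16): 9 bp
  [16,28): 12 bp
  [28,33): 5 bp
  [33,47): 14 bp
  [47,56): 9 bp
  [56,63): 7 bp
  [63,70): 7 bp
  [70,82): 12 bp
  [82,103): 21 bp
  [103,109): 6 bp
  [109,115): 6 bp
  [115,121): 6 bp
  [121,135): 14 bp
  [135,143): 8 bp
  [143,155): 12 bp
  [155,162): 7 bp
  [162,172): 10 bp
  [172,177): 5 bp
  [177,184): 7 bp
  [184,191): 7 bp
  [191,198): 7 bp
  [198,207): 9 bp
  [207,215): 8 bp
  [215,227): 12 bp
  [227,236): 9 bp
  [236,248): 12 bp
  [248,257): 9 bp
  [257,264): 7 bp
  [264,269): 5 bp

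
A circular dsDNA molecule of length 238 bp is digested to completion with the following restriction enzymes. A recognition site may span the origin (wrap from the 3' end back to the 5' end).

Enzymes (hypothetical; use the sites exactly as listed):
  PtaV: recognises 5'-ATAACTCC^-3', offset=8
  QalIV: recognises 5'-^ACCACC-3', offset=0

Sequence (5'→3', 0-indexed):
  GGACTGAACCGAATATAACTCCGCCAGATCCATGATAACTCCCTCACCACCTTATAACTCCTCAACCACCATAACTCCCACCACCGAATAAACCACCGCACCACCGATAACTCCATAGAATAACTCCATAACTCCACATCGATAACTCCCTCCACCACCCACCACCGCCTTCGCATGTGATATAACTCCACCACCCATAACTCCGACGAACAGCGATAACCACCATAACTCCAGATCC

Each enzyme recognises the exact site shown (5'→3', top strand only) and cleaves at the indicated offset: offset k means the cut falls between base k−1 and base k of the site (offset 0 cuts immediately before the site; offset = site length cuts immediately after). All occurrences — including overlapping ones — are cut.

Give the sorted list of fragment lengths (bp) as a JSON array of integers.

[1,3,3,4,7,8,8,12,13,14,14,14,14,15,15,16,20,28,29]

Site scan:
  PtaV ATAACTCC/8: at [14, 34, 53, 70, 106, 119, 127, 141, 181, 196, 224] ⇒ [22, 42, 61, 78, 114, 127, 135, 149, 189, 204, 232]
  QalIV ACCACC/0: at [45, 64, 79, 91, 99, 153, 160, 189, 218] ⇒ [45, 64, 79, 91, 99, 153, 160, 189, 218]

Pooled cuts: [22, 42, 45, 61, 64, 78, 79, 91, 99, 114, 127, 135, 149, 153, 160, 189, 204, 218, 232]

Fragments:
  22→42: 20 bp
  42→45: 3 bp
  45→61: 16 bp
  61→64: 3 bp
  64→78: 14 bp
  78→79: 1 bp
  79→91: 12 bp
  91→99: 8 bp
  99→114: 15 bp
  114→127: 13 bp
  127→135: 8 bp
  135→149: 14 bp
  149→153: 4 bp
  153→160: 7 bp
  160→189: 29 bp
  189→204: 15 bp
  204→218: 14 bp
  218→232: 14 bp
  232→22 (wrap): 238-232+22 = 28 bp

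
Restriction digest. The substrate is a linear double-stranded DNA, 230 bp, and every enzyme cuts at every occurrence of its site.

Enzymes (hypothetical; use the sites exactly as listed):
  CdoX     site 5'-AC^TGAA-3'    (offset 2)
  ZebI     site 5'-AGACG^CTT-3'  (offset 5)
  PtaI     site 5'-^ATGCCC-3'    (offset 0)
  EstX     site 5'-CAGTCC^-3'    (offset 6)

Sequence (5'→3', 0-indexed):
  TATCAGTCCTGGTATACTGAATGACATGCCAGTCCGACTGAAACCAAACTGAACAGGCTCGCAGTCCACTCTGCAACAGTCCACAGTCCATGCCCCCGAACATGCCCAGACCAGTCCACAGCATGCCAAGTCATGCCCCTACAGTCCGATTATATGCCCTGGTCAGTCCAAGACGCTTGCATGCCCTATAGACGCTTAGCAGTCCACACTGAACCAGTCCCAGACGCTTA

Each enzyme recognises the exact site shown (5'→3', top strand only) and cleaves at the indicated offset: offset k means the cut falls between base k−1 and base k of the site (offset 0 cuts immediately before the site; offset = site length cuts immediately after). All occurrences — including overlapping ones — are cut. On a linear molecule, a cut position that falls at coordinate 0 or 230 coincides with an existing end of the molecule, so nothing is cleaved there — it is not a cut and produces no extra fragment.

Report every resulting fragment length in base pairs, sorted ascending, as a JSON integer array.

[3,4,4,5,6,6,6,7,8,9,11,11,11,12,14,15,15,15,16,16,18,18]

Scan for sites:
  CdoX ACTGAA/2: at [15, 36, 47, 207] ⇒ [17, 38, 49, 209]
  ZebI AGACGCTT/5: at [170, 189, 221] ⇒ [175, 194, 226]
  PtaI ATGCCC/0: at [89, 101, 132, 153, 180] ⇒ [89, 101, 132, 153, 180]
  EstX CAGTCC/6: at [3, 29, 61, 76, 83, 111, 141, 163, 199, 214] ⇒ [9, 35, 67, 82, 89, 117, 147, 169, 205, 220]

All cut coordinates (distinct, sorted): [9, 17, 35, 38, 49, 67, 82, 89, 101, 117, 132, 147, 153, 169, 175, 180, 194, 205, 209, 220, 226]

Fragment lengths:
  [0,9): 9 bp
  [9,17): 8 bp
  [17,35): 18 bp
  [35,38): 3 bp
  [38,49): 11 bp
  [49,67): 18 bp
  [67,82): 15 bp
  [82,89): 7 bp
  [89,101): 12 bp
  [101,117): 16 bp
  [117,132): 15 bp
  [132,147): 15 bp
  [147,153): 6 bp
  [153,169): 16 bp
  [169,175): 6 bp
  [175,180): 5 bp
  [180,194): 14 bp
  [194,205): 11 bp
  [205,209): 4 bp
  [209,220): 11 bp
  [220,226): 6 bp
  [226,230): 4 bp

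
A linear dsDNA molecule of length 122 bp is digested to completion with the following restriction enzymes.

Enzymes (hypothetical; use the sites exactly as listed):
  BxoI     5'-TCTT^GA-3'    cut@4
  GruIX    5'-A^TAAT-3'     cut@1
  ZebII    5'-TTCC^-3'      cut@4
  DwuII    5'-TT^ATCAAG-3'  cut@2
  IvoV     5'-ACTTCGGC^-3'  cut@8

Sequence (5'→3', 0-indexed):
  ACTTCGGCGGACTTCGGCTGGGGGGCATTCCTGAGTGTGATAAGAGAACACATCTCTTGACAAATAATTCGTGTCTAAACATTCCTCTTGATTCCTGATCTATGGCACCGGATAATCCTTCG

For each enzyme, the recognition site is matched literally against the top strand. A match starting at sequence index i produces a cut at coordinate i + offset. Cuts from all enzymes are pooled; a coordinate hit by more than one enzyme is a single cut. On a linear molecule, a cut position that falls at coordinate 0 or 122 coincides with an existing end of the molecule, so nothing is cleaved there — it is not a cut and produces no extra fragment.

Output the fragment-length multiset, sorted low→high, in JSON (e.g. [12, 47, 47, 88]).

[4,6,6,8,10,10,13,17,21,27]

Scan for sites:
  BxoI (TCTTGA, off=4): starts [54, 85] → cuts [58, 89]
  GruIX (ATAAT, off=1): starts [63, 111] → cuts [64, 112]
  ZebII (TTCC, off=4): starts [27, 81, 91] → cuts [31, 85, 95]
  DwuII (TTATCAAG, off=2): no sites
  IvoV (ACTTCGGC, off=8): starts [0, 10] → cuts [8, 18]

Pooled cuts: [8, 18, 31, 58, 64, 85, 89, 95, 112]

Fragments:
  [0,8): 8 bp
  [8,18): 10 bp
  [18,31): 13 bp
  [31,58): 27 bp
  [58,64): 6 bp
  [64,85): 21 bp
  [85,89): 4 bp
  [89,95): 6 bp
  [95,112): 17 bp
  [112,122): 10 bp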